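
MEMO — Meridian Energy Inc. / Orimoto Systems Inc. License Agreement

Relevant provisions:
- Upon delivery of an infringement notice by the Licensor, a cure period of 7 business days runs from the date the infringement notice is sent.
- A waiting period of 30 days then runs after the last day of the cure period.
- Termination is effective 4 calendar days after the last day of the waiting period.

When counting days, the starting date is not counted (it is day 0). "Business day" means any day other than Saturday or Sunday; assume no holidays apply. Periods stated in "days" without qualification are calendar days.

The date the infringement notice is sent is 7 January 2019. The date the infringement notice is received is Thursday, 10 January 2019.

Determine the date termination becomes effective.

19 February 2019

From Monday, 7 January 2019, 7 business days (Jan 8, Jan 9, Jan 10, Jan 11, Jan 14, Jan 15, Jan 16, skipping weekends) brings us to Wednesday, 16 January 2019, which is the last day of the cure period.
The last day of the waiting period: 16 January 2019 + 30 days = 15 February 2019.
The date termination becomes effective: 4 calendar days after 15 February 2019 is 19 February 2019.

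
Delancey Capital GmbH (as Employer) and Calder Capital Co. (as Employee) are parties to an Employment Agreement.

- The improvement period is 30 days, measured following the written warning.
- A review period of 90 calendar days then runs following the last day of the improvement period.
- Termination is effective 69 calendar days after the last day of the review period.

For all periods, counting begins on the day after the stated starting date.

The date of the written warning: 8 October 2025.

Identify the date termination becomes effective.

The last day of the improvement period: 8 October 2025 + 30 days = 7 November 2025.
Adding 90 calendar days to 7 November 2025 gives 5 February 2026, which is the last day of the review period.
The date termination becomes effective: 69 calendar days after 5 February 2026 is 15 April 2026.

15 April 2026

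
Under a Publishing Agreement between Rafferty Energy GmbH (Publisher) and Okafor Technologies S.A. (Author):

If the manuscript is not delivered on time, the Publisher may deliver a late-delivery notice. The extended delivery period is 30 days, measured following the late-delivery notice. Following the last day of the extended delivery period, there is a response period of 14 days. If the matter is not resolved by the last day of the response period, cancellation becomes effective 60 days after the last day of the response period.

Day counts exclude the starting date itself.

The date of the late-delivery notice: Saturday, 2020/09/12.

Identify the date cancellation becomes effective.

Adding 30 calendar days to 2020/09/12 gives 2020/10/12, which is the last day of the extended delivery period.
Adding 14 calendar days to 2020/10/12 gives 2020/10/26, which is the last day of the response period.
The date cancellation becomes effective: 60 calendar days after 2020/10/26 is 2020/12/25.

2020/12/25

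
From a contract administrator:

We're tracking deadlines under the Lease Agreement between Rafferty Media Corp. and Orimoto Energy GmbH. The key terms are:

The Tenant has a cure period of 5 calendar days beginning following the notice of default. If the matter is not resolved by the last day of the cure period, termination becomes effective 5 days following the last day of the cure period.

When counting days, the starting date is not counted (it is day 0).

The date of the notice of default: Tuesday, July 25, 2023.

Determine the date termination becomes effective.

August 4, 2023

The last day of the cure period: 5 calendar days after July 25, 2023 is July 30, 2023.
Adding 5 calendar days to July 30, 2023 gives August 4, 2023, which is the date termination becomes effective.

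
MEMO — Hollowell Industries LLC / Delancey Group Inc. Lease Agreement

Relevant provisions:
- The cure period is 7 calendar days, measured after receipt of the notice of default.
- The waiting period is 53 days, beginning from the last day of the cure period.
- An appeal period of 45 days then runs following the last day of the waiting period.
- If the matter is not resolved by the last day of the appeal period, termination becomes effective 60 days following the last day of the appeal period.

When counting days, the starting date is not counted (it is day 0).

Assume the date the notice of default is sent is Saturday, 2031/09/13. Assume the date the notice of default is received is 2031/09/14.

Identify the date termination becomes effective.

2032/02/26

The last day of the cure period: 2031/09/14 + 7 days = 2031/09/21.
The last day of the waiting period: 2031/09/21 + 53 days = 2031/11/13.
The last day of the appeal period: 45 calendar days after 2031/11/13 is 2031/12/28.
The date termination becomes effective: 2031/12/28 + 60 days = 2032/02/26.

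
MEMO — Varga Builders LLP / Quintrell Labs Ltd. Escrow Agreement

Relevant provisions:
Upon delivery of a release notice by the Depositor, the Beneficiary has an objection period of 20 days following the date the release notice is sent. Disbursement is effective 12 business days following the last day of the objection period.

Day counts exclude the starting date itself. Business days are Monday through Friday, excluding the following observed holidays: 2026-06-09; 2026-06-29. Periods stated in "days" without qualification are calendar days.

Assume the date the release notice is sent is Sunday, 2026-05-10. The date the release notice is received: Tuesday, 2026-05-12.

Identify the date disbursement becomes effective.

The last day of the objection period: 20 calendar days after 2026-05-10 is 2026-05-30.
The date disbursement becomes effective: 12 business days after Saturday, 2026-05-30, skipping weekends and the listed holiday on Jun 9 — Jun 1, Jun 2, Jun 3, Jun 4, …, Jun 15, Jun 16, Jun 17 — lands on Wednesday, 2026-06-17.

2026-06-17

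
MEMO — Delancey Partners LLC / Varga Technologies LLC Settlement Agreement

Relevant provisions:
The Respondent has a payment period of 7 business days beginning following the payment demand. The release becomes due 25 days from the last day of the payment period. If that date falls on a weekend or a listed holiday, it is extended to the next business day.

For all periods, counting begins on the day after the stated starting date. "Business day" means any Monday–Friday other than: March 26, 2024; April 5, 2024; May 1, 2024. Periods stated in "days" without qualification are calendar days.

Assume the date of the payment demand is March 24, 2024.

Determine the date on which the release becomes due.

April 29, 2024

From Sunday, March 24, 2024, 7 business days (Mar 25, Mar 27, Mar 28, Mar 29, Apr 1, Apr 2, Apr 3, skipping weekends and the listed holiday on Mar 26) brings us to Wednesday, April 3, 2024, which is the last day of the payment period.
Adding 25 calendar days to April 3, 2024 gives April 28, 2024, which is the date on which the release becomes due. That falls on a Sunday, so it rolls to the next business day, Monday, April 29, 2024.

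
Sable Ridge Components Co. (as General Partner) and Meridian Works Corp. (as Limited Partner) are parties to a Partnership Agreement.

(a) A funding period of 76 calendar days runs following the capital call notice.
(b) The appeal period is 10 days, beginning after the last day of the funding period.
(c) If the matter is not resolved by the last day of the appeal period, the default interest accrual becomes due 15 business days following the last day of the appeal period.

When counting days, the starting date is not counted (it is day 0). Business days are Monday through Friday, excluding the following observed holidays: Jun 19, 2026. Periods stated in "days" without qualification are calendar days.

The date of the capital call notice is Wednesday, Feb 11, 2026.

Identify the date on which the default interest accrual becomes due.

The last day of the funding period: Feb 11, 2026 + 76 days = Apr 28, 2026.
The last day of the appeal period: Apr 28, 2026 + 10 days = May 8, 2026.
The date on which the default interest accrual becomes due: 15 business days after Friday, May 8, 2026, skipping weekends — May 11, May 12, May 13, May 14, …, May 27, May 28, May 29 — lands on Friday, May 29, 2026.

May 29, 2026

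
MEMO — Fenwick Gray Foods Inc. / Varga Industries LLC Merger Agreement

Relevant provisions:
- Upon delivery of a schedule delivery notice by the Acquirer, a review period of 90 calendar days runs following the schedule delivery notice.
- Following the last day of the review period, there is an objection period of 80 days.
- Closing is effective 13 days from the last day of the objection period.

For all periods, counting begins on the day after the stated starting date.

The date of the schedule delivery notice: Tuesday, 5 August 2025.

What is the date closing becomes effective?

4 February 2026

Adding 90 calendar days to 5 August 2025 gives 3 November 2025, which is the last day of the review period.
The last day of the objection period: 80 calendar days after 3 November 2025 is 22 January 2026.
The date closing becomes effective: 22 January 2026 + 13 days = 4 February 2026.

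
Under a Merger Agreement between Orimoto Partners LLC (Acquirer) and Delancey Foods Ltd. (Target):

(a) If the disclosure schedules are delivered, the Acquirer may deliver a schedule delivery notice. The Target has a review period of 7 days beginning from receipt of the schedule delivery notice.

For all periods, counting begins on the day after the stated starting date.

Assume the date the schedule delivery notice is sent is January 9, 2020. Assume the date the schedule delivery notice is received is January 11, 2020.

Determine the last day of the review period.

The last day of the review period: 7 calendar days after January 11, 2020 is January 18, 2020.

January 18, 2020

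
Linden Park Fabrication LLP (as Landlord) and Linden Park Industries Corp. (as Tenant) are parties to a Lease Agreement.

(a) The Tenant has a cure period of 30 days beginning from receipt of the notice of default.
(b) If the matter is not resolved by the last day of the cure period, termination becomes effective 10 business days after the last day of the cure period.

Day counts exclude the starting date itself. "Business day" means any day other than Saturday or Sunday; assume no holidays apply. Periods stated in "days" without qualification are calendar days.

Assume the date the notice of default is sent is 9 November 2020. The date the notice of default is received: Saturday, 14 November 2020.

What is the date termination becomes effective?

Adding 30 calendar days to 14 November 2020 gives 14 December 2020, which is the last day of the cure period.
From Monday, 14 December 2020, 10 business days (Dec 15, Dec 16, Dec 17, Dec 18, Dec 21, Dec 22, Dec 23, Dec 24, Dec 25, Dec 28, skipping weekends) brings us to Monday, 28 December 2020, which is the date termination becomes effective.

28 December 2020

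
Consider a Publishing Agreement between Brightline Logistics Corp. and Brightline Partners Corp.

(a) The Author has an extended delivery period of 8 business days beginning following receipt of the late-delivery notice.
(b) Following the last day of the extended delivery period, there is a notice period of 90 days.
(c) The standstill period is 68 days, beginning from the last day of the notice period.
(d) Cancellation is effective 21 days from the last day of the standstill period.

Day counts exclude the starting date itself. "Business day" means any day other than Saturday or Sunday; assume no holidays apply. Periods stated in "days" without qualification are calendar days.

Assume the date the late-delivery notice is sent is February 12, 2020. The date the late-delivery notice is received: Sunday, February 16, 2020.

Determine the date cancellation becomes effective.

August 23, 2020

From Sunday, February 16, 2020, 8 business days (Feb 17, Feb 18, Feb 19, Feb 20, Feb 21, Feb 24, Feb 25, Feb 26, skipping weekends) brings us to Wednesday, February 26, 2020, which is the last day of the extended delivery period.
The last day of the notice period: February 26, 2020 + 90 days = May 26, 2020.
Adding 68 calendar days to May 26, 2020 gives August 2, 2020, which is the last day of the standstill period.
The date cancellation becomes effective: 21 calendar days after August 2, 2020 is August 23, 2020.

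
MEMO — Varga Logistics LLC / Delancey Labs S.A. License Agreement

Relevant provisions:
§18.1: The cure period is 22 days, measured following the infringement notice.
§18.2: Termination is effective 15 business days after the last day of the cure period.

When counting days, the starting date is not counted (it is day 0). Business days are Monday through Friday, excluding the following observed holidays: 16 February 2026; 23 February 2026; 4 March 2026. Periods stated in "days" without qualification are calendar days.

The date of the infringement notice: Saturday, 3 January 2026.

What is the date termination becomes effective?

Adding 22 calendar days to 3 January 2026 gives 25 January 2026, which is the last day of the cure period.
The date termination becomes effective: counting 15 business days from Sunday, 25 January 2026 (Jan 26, Jan 27, Jan 28, Jan 29, …, Feb 11, Feb 12, Feb 13, skipping weekends) reaches Friday, 13 February 2026.

13 February 2026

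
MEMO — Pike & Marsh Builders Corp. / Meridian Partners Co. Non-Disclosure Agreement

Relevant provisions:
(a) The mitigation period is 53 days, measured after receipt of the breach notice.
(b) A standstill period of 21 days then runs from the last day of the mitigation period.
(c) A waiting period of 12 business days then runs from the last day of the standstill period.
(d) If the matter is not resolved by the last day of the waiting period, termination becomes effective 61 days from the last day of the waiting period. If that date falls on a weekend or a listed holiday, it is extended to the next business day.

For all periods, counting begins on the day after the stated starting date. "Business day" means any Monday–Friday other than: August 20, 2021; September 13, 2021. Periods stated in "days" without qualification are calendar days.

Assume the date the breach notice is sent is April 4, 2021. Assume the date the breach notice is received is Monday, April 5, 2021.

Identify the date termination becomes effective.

The last day of the mitigation period: 53 calendar days after April 5, 2021 is May 28, 2021.
The last day of the standstill period: May 28, 2021 + 21 days = June 18, 2021.
From Friday, June 18, 2021, 12 business days (Jun 21, Jun 22, Jun 23, Jun 24, …, Jul 2, Jul 5, Jul 6, skipping weekends) brings us to Tuesday, July 6, 2021, which is the last day of the waiting period.
The date termination becomes effective: 61 calendar days after July 6, 2021 is September 5, 2021. That falls on a Sunday, so it rolls to the next business day, Monday, September 6, 2021.

September 6, 2021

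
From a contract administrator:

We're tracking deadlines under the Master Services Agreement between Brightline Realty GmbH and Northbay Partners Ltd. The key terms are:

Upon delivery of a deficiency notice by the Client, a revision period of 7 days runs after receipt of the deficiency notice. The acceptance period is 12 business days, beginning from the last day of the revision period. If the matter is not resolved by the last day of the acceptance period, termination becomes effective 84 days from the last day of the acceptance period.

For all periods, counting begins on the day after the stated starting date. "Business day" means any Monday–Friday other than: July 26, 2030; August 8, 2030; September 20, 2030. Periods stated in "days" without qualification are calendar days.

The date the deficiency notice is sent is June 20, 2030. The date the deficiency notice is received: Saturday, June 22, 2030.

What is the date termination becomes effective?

October 8, 2030

The last day of the revision period: June 22, 2030 + 7 days = June 29, 2030.
From Saturday, June 29, 2030, 12 business days (Jul 1, Jul 2, Jul 3, Jul 4, …, Jul 12, Jul 15, Jul 16, skipping weekends) brings us to Tuesday, July 16, 2030, which is the last day of the acceptance period.
The date termination becomes effective: July 16, 2030 + 84 days = October 8, 2030.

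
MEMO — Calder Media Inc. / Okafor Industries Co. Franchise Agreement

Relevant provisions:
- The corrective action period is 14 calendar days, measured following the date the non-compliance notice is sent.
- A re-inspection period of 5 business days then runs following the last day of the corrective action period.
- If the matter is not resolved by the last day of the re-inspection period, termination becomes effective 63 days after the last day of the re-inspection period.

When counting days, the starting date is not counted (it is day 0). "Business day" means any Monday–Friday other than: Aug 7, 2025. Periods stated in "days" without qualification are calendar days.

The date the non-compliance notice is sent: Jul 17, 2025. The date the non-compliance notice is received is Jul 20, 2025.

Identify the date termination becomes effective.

The last day of the corrective action period: Jul 17, 2025 + 14 days = Jul 31, 2025.
The last day of the re-inspection period: 5 business days after Thursday, Jul 31, 2025, skipping weekends and the listed holiday on Aug 7 — Aug 1, Aug 4, Aug 5, Aug 6, Aug 8 — lands on Friday, Aug 8, 2025.
The date termination becomes effective: Aug 8, 2025 + 63 days = Oct 10, 2025.

Oct 10, 2025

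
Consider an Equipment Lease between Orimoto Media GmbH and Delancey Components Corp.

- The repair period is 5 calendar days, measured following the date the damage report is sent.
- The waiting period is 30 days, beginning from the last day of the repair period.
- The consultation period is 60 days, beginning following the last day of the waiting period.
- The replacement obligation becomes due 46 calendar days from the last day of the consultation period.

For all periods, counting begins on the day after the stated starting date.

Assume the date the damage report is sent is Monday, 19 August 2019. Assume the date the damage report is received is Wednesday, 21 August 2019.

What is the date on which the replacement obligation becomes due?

7 January 2020

Adding 5 calendar days to 19 August 2019 gives 24 August 2019, which is the last day of the repair period.
Adding 30 calendar days to 24 August 2019 gives 23 September 2019, which is the last day of the waiting period.
The last day of the consultation period: 23 September 2019 + 60 days = 22 November 2019.
The date on which the replacement obligation becomes due: 46 calendar days after 22 November 2019 is 7 January 2020.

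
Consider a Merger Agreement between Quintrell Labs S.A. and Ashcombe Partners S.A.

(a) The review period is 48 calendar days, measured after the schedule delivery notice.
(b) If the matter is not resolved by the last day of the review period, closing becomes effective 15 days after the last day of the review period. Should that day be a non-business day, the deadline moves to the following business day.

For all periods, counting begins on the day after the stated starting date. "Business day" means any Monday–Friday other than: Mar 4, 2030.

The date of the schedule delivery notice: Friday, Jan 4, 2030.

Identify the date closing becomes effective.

Mar 8, 2030

The last day of the review period: Jan 4, 2030 + 48 days = Feb 21, 2030.
The date closing becomes effective: Feb 21, 2030 + 15 days = Mar 8, 2030. Mar 8, 2030 is a Friday and is not a listed holiday, so no roll-forward applies.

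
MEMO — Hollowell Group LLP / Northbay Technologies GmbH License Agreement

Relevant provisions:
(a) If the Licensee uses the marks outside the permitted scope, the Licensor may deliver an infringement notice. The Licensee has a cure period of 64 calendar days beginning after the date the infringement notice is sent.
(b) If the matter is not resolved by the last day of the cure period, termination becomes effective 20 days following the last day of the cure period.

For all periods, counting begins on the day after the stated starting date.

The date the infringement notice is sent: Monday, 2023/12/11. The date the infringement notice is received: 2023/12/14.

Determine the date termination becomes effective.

2024/03/04

Adding 64 calendar days to 2023/12/11 gives 2024/02/13, which is the last day of the cure period.
Adding 20 calendar days to 2024/02/13 gives 2024/03/04, which is the date termination becomes effective.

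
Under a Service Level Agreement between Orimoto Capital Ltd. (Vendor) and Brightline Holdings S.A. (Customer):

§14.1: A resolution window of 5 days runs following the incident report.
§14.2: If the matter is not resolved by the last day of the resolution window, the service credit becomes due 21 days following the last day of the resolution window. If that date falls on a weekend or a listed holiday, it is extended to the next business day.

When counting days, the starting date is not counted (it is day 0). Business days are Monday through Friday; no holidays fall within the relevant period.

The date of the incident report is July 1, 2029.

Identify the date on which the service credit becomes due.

July 27, 2029

The last day of the resolution window: 5 calendar days after July 1, 2029 is July 6, 2029.
Adding 21 calendar days to July 6, 2029 gives July 27, 2029, which is the date on which the service credit becomes due. July 27, 2029 is a Friday, so no roll-forward applies.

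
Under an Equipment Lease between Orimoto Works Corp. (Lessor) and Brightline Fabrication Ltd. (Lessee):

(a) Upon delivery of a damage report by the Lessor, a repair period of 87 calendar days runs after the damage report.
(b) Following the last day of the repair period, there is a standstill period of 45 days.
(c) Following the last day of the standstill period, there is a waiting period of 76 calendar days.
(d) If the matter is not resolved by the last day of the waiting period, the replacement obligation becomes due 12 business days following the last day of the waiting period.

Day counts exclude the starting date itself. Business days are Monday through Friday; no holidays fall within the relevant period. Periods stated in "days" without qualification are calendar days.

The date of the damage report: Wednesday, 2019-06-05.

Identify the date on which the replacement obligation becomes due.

2020-01-15

The last day of the repair period: 87 calendar days after 2019-06-05 is 2019-08-31.
The last day of the standstill period: 45 calendar days after 2019-08-31 is 2019-10-15.
The last day of the waiting period: 76 calendar days after 2019-10-15 is 2019-12-30.
From Monday, 2019-12-30, 12 business days (Dec 31, Jan 1, Jan 2, Jan 3, …, Jan 13, Jan 14, Jan 15, skipping weekends) brings us to Wednesday, 2020-01-15, which is the date on which the replacement obligation becomes due.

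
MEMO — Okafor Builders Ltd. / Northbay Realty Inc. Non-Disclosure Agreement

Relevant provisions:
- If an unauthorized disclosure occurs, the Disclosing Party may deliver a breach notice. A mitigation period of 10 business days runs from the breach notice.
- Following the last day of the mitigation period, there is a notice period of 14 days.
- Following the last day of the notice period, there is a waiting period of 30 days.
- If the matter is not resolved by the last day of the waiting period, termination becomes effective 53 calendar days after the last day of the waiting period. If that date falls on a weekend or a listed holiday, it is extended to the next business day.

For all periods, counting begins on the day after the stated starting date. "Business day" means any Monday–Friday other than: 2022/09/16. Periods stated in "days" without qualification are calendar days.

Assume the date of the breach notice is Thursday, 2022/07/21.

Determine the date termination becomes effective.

2022/11/09

The last day of the mitigation period: counting 10 business days from Thursday, 2022/07/21 (Jul 22, Jul 25, Jul 26, Jul 27, Jul 28, Jul 29, Aug 1, Aug 2, Aug 3, Aug 4, skipping weekends) reaches Thursday, 2022/08/04.
Adding 14 calendar days to 2022/08/04 gives 2022/08/18, which is the last day of the notice period.
The last day of the waiting period: 30 calendar days after 2022/08/18 is 2022/09/17.
Adding 53 calendar days to 2022/09/17 gives 2022/11/09, which is the date termination becomes effective. 2022/11/09 is a Wednesday and is not a listed holiday, so no roll-forward applies.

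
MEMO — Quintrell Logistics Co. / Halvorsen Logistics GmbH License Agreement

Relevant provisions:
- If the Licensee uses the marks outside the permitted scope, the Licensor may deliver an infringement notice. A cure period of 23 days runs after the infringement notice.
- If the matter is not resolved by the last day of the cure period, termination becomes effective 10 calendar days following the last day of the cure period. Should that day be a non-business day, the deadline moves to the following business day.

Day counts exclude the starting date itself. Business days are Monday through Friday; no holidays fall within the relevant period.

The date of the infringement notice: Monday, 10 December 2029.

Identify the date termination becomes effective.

14 January 2030

The last day of the cure period: 23 calendar days after 10 December 2029 is 2 January 2030.
The date termination becomes effective: 2 January 2030 + 10 days = 12 January 2030. That falls on a Saturday, so it rolls to the next business day, Monday, 14 January 2030.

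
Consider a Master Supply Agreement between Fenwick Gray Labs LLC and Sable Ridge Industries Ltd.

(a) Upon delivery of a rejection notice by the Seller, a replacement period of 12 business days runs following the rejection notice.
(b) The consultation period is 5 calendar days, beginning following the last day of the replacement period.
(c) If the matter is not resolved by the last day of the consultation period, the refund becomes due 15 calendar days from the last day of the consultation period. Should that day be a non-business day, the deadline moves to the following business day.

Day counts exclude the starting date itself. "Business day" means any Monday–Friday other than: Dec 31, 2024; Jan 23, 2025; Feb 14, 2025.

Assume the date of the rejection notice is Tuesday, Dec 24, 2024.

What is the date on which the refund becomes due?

From Tuesday, Dec 24, 2024, 12 business days (Dec 25, Dec 26, Dec 27, Dec 30, …, Jan 8, Jan 9, Jan 10, skipping weekends and the listed holiday on Dec 31) brings us to Friday, Jan 10, 2025, which is the last day of the replacement period.
Adding 5 calendar days to Jan 10, 2025 gives Jan 15, 2025, which is the last day of the consultation period.
The date on which the refund becomes due: 15 calendar days after Jan 15, 2025 is Jan 30, 2025. Jan 30, 2025 is a Thursday and is not a listed holiday, so no roll-forward applies.

Jan 30, 2025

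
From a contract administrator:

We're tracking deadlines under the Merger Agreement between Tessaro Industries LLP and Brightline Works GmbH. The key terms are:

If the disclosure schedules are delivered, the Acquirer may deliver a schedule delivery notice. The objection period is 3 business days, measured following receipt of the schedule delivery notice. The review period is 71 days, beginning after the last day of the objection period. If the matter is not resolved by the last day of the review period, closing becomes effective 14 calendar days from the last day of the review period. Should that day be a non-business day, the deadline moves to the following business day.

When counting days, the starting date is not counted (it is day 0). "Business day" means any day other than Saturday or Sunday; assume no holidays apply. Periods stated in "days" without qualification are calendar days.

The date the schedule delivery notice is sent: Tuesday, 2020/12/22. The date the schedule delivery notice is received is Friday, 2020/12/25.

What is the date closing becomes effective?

The last day of the objection period: counting 3 business days from Friday, 2020/12/25 (Dec 28, Dec 29, Dec 30, skipping weekends) reaches Wednesday, 2020/12/30.
The last day of the review period: 71 calendar days after 2020/12/30 is 2021/03/11.
Adding 14 calendar days to 2021/03/11 gives 2021/03/25, which is the date closing becomes effective. 2021/03/25 is a Thursday, so no roll-forward applies.

2021/03/25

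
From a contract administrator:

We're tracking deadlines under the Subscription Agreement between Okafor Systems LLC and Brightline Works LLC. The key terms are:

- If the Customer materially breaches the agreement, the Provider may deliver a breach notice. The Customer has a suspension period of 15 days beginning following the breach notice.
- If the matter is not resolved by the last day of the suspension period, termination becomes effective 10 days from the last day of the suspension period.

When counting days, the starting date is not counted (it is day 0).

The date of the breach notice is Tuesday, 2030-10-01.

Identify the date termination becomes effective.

2030-10-26

The last day of the suspension period: 2030-10-01 + 15 days = 2030-10-16.
The date termination becomes effective: 10 calendar days after 2030-10-16 is 2030-10-26.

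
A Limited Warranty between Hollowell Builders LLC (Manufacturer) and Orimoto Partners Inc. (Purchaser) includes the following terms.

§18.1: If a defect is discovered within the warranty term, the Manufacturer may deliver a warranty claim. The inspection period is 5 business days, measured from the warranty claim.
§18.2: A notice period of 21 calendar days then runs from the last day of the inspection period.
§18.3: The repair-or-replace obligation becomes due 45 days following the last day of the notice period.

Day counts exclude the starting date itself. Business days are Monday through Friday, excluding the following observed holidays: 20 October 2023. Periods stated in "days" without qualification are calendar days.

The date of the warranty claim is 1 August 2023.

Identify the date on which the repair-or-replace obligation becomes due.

13 October 2023

The last day of the inspection period: counting 5 business days from Tuesday, 1 August 2023 (Aug 2, Aug 3, Aug 4, Aug 7, Aug 8, skipping weekends) reaches Tuesday, 8 August 2023.
The last day of the notice period: 21 calendar days after 8 August 2023 is 29 August 2023.
Adding 45 calendar days to 29 August 2023 gives 13 October 2023, which is the date on which the repair-or-replace obligation becomes due.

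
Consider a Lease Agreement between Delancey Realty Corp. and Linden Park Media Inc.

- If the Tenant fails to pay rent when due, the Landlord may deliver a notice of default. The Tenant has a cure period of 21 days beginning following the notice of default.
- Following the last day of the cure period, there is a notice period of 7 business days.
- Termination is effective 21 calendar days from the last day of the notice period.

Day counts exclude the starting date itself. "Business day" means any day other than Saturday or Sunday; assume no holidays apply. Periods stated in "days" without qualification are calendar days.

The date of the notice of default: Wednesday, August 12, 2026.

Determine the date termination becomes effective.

October 2, 2026

The last day of the cure period: 21 calendar days after August 12, 2026 is September 2, 2026.
The last day of the notice period: 7 business days after Wednesday, September 2, 2026, skipping weekends — Sep 3, Sep 4, Sep 7, Sep 8, Sep 9, Sep 10, Sep 11 — lands on Friday, September 11, 2026.
The date termination becomes effective: 21 calendar days after September 11, 2026 is October 2, 2026.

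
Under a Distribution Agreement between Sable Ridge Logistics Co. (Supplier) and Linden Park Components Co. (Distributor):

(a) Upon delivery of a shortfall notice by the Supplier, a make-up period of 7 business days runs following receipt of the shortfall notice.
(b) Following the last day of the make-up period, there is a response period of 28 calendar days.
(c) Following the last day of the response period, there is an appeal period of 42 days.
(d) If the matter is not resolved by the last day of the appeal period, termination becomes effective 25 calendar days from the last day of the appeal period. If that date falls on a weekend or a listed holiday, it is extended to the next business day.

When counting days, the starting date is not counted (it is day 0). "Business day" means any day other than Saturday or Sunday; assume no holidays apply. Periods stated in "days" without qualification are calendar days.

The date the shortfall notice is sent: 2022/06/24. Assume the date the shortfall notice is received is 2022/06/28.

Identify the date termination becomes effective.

The last day of the make-up period: 7 business days after Tuesday, 2022/06/28, skipping weekends — Jun 29, Jun 30, Jul 1, Jul 4, Jul 5, Jul 6, Jul 7 — lands on Thursday, 2022/07/07.
The last day of the response period: 2022/07/07 + 28 days = 2022/08/04.
The last day of the appeal period: 42 calendar days after 2022/08/04 is 2022/09/15.
Adding 25 calendar days to 2022/09/15 gives 2022/10/10, which is the date termination becomes effective. 2022/10/10 is a Monday, so no roll-forward applies.

2022/10/10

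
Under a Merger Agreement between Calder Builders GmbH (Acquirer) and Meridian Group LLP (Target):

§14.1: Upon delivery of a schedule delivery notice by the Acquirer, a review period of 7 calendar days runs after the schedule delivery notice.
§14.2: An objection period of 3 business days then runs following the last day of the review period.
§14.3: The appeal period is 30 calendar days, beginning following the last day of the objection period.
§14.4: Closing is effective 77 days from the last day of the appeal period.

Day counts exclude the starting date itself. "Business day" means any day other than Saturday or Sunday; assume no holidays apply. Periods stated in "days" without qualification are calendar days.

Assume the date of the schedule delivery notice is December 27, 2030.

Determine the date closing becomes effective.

The last day of the review period: 7 calendar days after December 27, 2030 is January 3, 2031.
From Friday, January 3, 2031, 3 business days (Jan 6, Jan 7, Jan 8, skipping weekends) brings us to Wednesday, January 8, 2031, which is the last day of the objection period.
The last day of the appeal period: 30 calendar days after January 8, 2031 is February 7, 2031.
The date closing becomes effective: 77 calendar days after February 7, 2031 is April 25, 2031.

April 25, 2031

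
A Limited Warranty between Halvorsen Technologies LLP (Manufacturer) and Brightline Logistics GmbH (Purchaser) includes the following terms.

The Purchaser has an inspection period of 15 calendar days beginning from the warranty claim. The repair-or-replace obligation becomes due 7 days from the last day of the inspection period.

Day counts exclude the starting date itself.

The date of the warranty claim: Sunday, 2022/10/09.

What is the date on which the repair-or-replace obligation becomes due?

2022/10/31

The last day of the inspection period: 2022/10/09 + 15 days = 2022/10/24.
The date on which the repair-or-replace obligation becomes due: 2022/10/24 + 7 days = 2022/10/31.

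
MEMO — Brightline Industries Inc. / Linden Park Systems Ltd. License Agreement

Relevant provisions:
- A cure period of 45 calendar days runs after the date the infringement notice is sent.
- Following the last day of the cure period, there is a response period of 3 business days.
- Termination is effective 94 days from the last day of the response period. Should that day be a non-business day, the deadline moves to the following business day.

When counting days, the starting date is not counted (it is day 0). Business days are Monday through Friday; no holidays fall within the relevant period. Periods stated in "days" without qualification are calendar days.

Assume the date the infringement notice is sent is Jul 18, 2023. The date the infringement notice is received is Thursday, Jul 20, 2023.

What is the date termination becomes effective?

Dec 11, 2023

The last day of the cure period: 45 calendar days after Jul 18, 2023 is Sep 1, 2023.
From Friday, Sep 1, 2023, 3 business days (Sep 4, Sep 5, Sep 6, skipping weekends) brings us to Wednesday, Sep 6, 2023, which is the last day of the response period.
Adding 94 calendar days to Sep 6, 2023 gives Dec 9, 2023, which is the date termination becomes effective. That falls on a Saturday, so it rolls to the next business day, Monday, Dec 11, 2023.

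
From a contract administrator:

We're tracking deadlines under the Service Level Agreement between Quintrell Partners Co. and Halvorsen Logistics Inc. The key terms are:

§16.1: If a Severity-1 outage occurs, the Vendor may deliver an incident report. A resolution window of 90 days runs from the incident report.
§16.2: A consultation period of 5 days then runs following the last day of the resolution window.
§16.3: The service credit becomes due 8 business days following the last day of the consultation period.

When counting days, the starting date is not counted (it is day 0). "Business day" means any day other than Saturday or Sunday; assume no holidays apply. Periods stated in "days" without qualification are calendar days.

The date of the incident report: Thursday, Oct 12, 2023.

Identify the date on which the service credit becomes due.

Jan 25, 2024

Adding 90 calendar days to Oct 12, 2023 gives Jan 10, 2024, which is the last day of the resolution window.
Adding 5 calendar days to Jan 10, 2024 gives Jan 15, 2024, which is the last day of the consultation period.
The date on which the service credit becomes due: counting 8 business days from Monday, Jan 15, 2024 (Jan 16, Jan 17, Jan 18, Jan 19, Jan 22, Jan 23, Jan 24, Jan 25, skipping weekends) reaches Thursday, Jan 25, 2024.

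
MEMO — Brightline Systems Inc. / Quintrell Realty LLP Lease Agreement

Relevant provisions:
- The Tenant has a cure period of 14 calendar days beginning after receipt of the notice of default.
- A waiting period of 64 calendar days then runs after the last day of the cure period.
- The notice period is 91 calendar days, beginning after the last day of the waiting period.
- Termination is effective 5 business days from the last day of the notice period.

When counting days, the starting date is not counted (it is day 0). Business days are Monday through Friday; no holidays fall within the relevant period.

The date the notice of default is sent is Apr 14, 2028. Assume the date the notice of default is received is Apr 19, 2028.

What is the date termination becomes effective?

Adding 14 calendar days to Apr 19, 2028 gives May 3, 2028, which is the last day of the cure period.
The last day of the waiting period: 64 calendar days after May 3, 2028 is Jul 6, 2028.
The last day of the notice period: 91 calendar days after Jul 6, 2028 is Oct 5, 2028.
The date termination becomes effective: counting 5 business days from Thursday, Oct 5, 2028 (Oct 6, Oct 9, Oct 10, Oct 11, Oct 12, skipping weekends) reaches Thursday, Oct 12, 2028.

Oct 12, 2028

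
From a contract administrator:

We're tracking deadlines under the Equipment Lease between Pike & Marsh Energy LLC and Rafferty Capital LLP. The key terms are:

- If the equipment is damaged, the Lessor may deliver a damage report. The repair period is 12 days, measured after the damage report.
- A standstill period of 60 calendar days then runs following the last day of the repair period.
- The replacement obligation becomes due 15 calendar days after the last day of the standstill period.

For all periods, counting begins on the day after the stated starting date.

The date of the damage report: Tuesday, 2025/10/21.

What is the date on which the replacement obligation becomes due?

2026/01/16

Adding 12 calendar days to 2025/10/21 gives 2025/11/02, which is the last day of the repair period.
Adding 60 calendar days to 2025/11/02 gives 2026/01/01, which is the last day of the standstill period.
The date on which the replacement obligation becomes due: 15 calendar days after 2026/01/01 is 2026/01/16.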